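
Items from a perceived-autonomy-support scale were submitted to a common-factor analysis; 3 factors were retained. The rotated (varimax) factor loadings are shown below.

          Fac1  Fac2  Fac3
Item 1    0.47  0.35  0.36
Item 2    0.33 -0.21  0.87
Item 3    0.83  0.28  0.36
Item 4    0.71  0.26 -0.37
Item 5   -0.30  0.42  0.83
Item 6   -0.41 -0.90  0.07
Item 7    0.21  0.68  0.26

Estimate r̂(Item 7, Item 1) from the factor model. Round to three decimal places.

0.430

r̂ = Σ λ_i·λ_j across factors = (0.21)(0.47) + (0.68)(0.35) + (0.26)(0.36)
  = +0.0987 +0.2380 +0.0936 = 0.4303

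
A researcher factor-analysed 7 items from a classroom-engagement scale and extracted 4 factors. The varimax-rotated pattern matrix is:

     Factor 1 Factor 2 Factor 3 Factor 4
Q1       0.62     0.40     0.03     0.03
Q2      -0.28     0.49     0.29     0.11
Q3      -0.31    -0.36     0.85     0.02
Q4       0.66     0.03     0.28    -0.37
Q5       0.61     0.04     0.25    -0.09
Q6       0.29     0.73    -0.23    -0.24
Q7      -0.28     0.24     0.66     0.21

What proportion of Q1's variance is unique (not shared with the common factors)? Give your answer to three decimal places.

h² = 0.62² + 0.40² + 0.03² + 0.03² = 0.3844 + 0.1600 + 0.0009 + 0.0009 = 0.5462
Uniqueness u² = 1 − h² = 1 − 0.5462 = 0.4538

0.454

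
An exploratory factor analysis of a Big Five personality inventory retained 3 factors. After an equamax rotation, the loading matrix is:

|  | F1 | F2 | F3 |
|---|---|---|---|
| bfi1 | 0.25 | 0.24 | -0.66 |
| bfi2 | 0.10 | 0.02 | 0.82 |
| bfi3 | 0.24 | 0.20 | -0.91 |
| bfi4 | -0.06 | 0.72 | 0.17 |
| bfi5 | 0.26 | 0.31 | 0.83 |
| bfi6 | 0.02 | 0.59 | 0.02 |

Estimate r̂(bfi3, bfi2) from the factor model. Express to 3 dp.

r̂ = Σ λ_i·λ_j across factors = (0.24)(0.10) + (0.20)(0.02) + (-0.91)(0.82)
  = +0.0240 +0.0040 -0.7462 = -0.7182

-0.718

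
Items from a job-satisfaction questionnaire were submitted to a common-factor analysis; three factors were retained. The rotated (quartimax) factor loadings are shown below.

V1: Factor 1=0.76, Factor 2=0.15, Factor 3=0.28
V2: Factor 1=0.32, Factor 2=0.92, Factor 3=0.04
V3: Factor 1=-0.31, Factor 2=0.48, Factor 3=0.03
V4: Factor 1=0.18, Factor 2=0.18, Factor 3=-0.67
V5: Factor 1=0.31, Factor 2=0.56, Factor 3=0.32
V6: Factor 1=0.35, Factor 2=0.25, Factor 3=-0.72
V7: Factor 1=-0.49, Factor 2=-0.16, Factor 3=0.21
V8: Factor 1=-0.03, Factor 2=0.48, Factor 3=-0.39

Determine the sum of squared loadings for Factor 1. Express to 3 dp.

1.268

SS loadings for Factor 1 = 0.76² + 0.32² + (-0.31)² + 0.18² + 0.31² + 0.35² + (-0.49)² + (-0.03)² = 0.5776 + 0.1024 + 0.0961 + 0.0324 + 0.0961 + 0.1225 + 0.2401 + 0.0009 = 1.2681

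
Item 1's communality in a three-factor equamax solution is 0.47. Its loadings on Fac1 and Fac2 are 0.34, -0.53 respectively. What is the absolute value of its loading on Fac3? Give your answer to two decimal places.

0.27

Under orthogonal rotation h² = Σλ², so λ_Fac3² = h² − (0.3965) = 0.47 − 0.3965 = 0.0735.
|λ| = √0.0735 = 0.2711.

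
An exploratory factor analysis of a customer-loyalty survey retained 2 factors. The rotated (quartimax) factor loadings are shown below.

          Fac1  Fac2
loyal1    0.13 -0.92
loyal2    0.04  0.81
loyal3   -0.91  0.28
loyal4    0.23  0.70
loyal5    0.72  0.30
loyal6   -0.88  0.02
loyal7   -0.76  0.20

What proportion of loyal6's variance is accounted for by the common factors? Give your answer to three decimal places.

h² = (-0.88)² + 0.02² = 0.7744 + 0.0004 = 0.7748

0.775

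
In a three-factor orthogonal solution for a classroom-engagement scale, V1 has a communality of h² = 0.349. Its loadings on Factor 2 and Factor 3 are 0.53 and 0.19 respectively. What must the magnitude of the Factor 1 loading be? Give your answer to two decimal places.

Under orthogonal rotation h² = Σλ², so λ_Factor 1² = h² − (0.3170) = 0.349 − 0.3170 = 0.0320.
|λ| = √0.0320 = 0.1789.

0.18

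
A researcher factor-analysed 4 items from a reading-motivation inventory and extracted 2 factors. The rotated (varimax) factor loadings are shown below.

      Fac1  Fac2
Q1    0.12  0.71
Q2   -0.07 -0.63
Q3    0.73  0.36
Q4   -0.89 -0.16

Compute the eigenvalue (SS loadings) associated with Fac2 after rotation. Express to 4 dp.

1.0562

SS loadings for Fac2 = 0.71² + (-0.63)² + 0.36² + (-0.16)² = 0.5041 + 0.3969 + 0.1296 + 0.0256 = 1.0562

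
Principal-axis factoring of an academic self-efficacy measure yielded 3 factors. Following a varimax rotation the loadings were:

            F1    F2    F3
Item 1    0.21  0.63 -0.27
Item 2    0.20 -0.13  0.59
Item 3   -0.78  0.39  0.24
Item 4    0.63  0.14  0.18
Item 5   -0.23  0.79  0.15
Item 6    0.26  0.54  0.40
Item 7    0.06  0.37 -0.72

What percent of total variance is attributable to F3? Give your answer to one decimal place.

SS loadings for F3 = (-0.27)² + 0.59² + 0.24² + 0.18² + 0.15² + 0.40² + (-0.72)² = 1.2119
With 7 standardized items, total variance = 7. Proportion = 1.2119/7 = 0.1731 → 17.31%.

17.3%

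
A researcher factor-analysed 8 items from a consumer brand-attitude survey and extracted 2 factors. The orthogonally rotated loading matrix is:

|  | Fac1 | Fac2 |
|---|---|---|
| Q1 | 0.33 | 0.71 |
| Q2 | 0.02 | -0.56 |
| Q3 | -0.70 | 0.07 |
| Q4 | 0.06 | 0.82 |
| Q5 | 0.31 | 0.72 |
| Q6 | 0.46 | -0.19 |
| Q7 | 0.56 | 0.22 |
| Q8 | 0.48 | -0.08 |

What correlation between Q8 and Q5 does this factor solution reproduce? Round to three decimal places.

r̂ = Σ λ_i·λ_j across factors = (0.48)(0.31) + (-0.08)(0.72)
  = +0.1488 -0.0576 = 0.0912

0.091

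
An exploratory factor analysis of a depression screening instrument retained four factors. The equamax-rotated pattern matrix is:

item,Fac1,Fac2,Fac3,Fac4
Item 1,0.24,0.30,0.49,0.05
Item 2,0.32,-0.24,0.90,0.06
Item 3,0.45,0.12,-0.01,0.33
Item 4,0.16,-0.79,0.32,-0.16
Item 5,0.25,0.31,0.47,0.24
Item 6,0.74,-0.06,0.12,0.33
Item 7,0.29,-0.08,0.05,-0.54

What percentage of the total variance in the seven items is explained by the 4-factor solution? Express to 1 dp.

Communalities: 0.3902, 0.9736, 0.3259, 0.7777, 0.4371, 0.6745, 0.3846; Σh² = 3.9636.
Total variance with 7 standardized items is 7, so the solution explains 3.9636/7 = 0.5662 = 56.62%.

56.6%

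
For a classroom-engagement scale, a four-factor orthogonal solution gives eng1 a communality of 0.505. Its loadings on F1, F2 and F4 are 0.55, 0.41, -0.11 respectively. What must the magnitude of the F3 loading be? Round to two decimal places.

Under orthogonal rotation h² = Σλ², so λ_F3² = h² − (0.4827) = 0.505 − 0.4827 = 0.0223.
|λ| = √0.0223 = 0.1493.

0.15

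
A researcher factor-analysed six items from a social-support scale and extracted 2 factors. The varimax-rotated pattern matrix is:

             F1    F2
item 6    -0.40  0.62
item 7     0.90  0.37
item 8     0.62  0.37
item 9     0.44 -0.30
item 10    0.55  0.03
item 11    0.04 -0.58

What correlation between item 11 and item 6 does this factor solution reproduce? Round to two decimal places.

r̂ = Σ λ_i·λ_j across factors = (0.04)(-0.40) + (-0.58)(0.62)
  = -0.0160 -0.3596 = -0.3756

-0.38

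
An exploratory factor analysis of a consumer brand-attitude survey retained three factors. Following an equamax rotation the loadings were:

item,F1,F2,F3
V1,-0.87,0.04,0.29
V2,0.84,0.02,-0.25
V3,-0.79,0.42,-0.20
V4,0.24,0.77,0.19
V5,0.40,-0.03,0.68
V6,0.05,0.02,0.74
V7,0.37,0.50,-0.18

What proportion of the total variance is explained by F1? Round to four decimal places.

0.3491

SS loadings for F1 = (-0.87)² + 0.84² + (-0.79)² + 0.24² + 0.40² + 0.05² + 0.37² = 2.4436
Proportion of variance = 2.4436 / 7 = 0.3491.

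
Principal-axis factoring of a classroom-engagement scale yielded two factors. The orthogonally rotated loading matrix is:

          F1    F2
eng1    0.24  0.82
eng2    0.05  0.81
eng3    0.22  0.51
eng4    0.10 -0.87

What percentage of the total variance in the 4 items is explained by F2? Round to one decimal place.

58.6%

SS loadings for F2 = 0.82² + 0.81² + 0.51² + (-0.87)² = 2.3455
With 4 standardized items, total variance = 4. Proportion = 2.3455/4 = 0.5864 → 58.64%.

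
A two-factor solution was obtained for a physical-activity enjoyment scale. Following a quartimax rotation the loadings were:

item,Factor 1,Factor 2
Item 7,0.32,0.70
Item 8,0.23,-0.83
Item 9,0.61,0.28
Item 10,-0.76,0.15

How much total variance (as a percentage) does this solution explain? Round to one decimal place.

59.6%

SS loadings by factor: 1.1050, 1.2798; total = 2.3848.
Total variance with 4 standardized items is 4, so the solution explains 2.3848/4 = 0.5962 = 59.62%.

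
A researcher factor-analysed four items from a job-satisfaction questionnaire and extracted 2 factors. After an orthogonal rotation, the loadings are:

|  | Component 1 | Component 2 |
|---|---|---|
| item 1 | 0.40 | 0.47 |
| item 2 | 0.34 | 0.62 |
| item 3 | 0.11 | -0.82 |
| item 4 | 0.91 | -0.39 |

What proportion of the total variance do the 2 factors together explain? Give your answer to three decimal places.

0.636

Communalities: 0.3809, 0.5000, 0.6845, 0.9802; Σh² = 2.5456.
Total variance with 4 standardized items is 4, so the solution explains 2.5456/4 = 0.6364.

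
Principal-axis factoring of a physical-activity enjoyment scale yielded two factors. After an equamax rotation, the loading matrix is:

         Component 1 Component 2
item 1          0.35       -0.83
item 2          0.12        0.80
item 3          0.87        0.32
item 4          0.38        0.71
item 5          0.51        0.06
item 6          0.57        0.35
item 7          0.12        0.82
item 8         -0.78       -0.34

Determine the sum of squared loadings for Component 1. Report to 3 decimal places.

SS loadings for Component 1 = 0.35² + 0.12² + 0.87² + 0.38² + 0.51² + 0.57² + 0.12² + (-0.78)² = 0.1225 + 0.0144 + 0.7569 + 0.1444 + 0.2601 + 0.3249 + 0.0144 + 0.6084 = 2.2460

2.246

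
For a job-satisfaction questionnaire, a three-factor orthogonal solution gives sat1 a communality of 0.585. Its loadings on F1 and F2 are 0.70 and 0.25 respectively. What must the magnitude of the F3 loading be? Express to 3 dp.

Under orthogonal rotation h² = Σλ², so λ_F3² = h² − (0.5525) = 0.585 − 0.5525 = 0.0325.
|λ| = √0.0325 = 0.1803.

0.180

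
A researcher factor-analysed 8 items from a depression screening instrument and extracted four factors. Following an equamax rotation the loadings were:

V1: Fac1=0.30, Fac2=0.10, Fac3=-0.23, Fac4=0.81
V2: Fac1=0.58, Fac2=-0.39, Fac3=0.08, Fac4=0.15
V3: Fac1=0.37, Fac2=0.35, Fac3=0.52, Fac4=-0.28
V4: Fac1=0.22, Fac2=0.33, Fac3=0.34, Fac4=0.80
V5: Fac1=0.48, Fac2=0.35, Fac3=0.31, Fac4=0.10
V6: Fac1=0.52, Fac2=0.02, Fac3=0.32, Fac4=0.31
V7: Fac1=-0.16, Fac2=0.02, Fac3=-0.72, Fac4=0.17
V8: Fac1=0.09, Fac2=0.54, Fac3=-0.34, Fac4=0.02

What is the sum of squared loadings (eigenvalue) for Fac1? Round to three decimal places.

1.146

SS loadings for Fac1 = 0.30² + 0.58² + 0.37² + 0.22² + 0.48² + 0.52² + (-0.16)² + 0.09² = 0.0900 + 0.3364 + 0.1369 + 0.0484 + 0.2304 + 0.2704 + 0.0256 + 0.0081 = 1.1462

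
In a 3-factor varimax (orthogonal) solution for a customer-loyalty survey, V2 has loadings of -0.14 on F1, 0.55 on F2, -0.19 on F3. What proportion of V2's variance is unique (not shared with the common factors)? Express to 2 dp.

h² = (-0.14)² + 0.55² + (-0.19)² = 0.0196 + 0.3025 + 0.0361 = 0.3582
Uniqueness u² = 1 − h² = 1 − 0.3582 = 0.6418

0.64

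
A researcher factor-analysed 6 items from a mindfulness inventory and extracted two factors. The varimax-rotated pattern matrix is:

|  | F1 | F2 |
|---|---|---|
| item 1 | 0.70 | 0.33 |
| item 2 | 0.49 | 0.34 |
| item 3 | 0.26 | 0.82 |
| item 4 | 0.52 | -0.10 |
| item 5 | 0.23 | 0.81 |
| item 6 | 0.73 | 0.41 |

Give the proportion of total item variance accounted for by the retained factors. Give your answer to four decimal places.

0.5642

Communalities: 0.5989, 0.3557, 0.7400, 0.2804, 0.7090, 0.7010; Σh² = 3.3850.
Total variance with 6 standardized items is 6, so the solution explains 3.3850/6 = 0.5642.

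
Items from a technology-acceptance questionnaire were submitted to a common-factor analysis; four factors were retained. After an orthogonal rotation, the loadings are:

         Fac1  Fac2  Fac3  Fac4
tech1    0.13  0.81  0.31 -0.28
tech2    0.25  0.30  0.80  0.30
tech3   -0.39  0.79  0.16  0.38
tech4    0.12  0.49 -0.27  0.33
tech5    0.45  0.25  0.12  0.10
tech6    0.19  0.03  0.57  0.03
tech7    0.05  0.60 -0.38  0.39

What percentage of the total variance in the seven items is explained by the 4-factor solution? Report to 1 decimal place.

63.2%

SS loadings by factor: 0.4870, 2.0337, 1.3183, 0.5847; total = 4.4237.
Total variance with 7 standardized items is 7, so the solution explains 4.4237/7 = 0.6320 = 63.20%.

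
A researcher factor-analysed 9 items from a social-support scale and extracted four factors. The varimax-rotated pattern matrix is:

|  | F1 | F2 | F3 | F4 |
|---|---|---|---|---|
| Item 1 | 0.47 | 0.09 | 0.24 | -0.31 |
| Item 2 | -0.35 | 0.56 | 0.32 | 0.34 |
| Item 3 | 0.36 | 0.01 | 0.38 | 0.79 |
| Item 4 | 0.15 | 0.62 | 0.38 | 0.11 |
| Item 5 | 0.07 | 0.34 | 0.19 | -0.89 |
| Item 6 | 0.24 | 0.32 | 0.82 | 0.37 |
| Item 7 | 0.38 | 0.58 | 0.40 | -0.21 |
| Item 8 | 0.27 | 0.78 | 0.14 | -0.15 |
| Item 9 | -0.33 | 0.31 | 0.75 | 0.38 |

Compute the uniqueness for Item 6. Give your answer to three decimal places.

0.031

h² = 0.24² + 0.32² + 0.82² + 0.37² = 0.0576 + 0.1024 + 0.6724 + 0.1369 = 0.9693
Uniqueness u² = 1 − h² = 1 − 0.9693 = 0.0307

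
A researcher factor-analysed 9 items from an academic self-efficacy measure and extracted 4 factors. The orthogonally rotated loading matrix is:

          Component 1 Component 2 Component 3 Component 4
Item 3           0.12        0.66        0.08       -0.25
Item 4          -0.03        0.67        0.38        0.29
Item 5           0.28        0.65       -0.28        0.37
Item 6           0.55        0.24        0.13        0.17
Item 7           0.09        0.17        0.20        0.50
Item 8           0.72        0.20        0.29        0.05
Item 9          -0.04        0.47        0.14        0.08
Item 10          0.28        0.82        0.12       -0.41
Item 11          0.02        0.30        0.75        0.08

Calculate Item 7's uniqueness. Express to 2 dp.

0.67

h² = 0.09² + 0.17² + 0.20² + 0.50² = 0.0081 + 0.0289 + 0.0400 + 0.2500 = 0.3270
Uniqueness u² = 1 − h² = 1 − 0.3270 = 0.6730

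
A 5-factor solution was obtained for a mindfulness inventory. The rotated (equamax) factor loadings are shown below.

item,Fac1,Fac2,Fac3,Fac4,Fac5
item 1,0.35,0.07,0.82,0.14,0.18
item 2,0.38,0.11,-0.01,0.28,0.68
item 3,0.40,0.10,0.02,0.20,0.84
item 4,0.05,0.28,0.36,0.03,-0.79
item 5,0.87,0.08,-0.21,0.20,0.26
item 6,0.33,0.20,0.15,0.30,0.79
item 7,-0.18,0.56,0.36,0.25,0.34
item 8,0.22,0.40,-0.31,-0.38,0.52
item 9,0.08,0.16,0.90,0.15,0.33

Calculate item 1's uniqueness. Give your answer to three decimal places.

h² = 0.35² + 0.07² + 0.82² + 0.14² + 0.18² = 0.1225 + 0.0049 + 0.6724 + 0.0196 + 0.0324 = 0.8518
Uniqueness u² = 1 − h² = 1 − 0.8518 = 0.1482

0.148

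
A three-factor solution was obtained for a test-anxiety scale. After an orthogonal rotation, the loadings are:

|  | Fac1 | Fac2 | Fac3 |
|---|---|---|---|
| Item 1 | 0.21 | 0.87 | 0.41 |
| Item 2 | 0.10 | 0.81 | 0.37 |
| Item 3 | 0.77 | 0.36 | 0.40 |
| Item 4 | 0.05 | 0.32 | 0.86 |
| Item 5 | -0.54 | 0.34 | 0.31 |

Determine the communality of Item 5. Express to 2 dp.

0.50

h² = (-0.54)² + 0.34² + 0.31² = 0.2916 + 0.1156 + 0.0961 = 0.5033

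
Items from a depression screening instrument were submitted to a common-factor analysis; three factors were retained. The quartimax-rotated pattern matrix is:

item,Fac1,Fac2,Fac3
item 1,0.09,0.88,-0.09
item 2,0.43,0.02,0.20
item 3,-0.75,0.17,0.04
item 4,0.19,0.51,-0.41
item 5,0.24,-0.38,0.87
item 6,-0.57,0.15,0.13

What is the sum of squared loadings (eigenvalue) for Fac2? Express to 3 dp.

SS loadings for Fac2 = 0.88² + 0.02² + 0.17² + 0.51² + (-0.38)² + 0.15² = 0.7744 + 0.0004 + 0.0289 + 0.2601 + 0.1444 + 0.0225 = 1.2307

1.231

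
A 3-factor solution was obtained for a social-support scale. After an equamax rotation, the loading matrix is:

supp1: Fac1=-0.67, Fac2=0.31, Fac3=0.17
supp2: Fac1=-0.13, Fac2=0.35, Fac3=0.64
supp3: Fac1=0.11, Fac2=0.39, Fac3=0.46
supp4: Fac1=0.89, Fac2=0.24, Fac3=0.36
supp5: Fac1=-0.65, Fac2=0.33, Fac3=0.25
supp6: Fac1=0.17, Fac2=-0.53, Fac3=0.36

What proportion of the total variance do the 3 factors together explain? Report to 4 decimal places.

Communalities: 0.5739, 0.5490, 0.3758, 0.9793, 0.5939, 0.4394; Σh² = 3.5113.
Total variance with 6 standardized items is 6, so the solution explains 3.5113/6 = 0.5852.

0.5852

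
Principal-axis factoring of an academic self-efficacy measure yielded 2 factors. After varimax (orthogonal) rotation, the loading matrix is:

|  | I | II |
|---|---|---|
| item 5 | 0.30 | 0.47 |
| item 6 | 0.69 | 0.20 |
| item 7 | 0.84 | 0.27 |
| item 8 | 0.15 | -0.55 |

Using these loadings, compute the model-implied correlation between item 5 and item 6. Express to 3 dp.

r̂ = Σ λ_i·λ_j across factors = (0.30)(0.69) + (0.47)(0.20)
  = +0.2070 +0.0940 = 0.3010

0.301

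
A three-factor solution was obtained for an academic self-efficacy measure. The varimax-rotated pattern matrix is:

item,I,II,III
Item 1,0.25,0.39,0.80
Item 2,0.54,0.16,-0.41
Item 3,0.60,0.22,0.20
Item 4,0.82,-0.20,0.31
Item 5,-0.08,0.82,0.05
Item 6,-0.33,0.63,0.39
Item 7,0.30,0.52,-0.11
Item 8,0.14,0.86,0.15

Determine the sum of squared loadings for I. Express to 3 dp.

SS loadings for I = 0.25² + 0.54² + 0.60² + 0.82² + (-0.08)² + (-0.33)² + 0.30² + 0.14² = 0.0625 + 0.2916 + 0.3600 + 0.6724 + 0.0064 + 0.1089 + 0.0900 + 0.0196 = 1.6114

1.611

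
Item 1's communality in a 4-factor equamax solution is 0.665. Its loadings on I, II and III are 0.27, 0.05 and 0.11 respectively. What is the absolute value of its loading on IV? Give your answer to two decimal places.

Under orthogonal rotation h² = Σλ², so λ_IV² = h² − (0.0875) = 0.665 − 0.0875 = 0.5775.
|λ| = √0.5775 = 0.7599.

0.76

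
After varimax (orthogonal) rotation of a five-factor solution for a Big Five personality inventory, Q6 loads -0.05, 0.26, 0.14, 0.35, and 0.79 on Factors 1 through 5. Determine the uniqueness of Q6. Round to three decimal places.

0.164

h² = (-0.05)² + 0.26² + 0.14² + 0.35² + 0.79² = 0.0025 + 0.0676 + 0.0196 + 0.1225 + 0.6241 = 0.8363
Uniqueness u² = 1 − h² = 1 − 0.8363 = 0.1637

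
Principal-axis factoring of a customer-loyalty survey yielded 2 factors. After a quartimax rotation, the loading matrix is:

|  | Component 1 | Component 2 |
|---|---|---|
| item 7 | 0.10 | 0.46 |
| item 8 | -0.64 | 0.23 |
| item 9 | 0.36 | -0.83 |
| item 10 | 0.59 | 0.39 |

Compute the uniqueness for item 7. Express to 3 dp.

0.778

h² = 0.10² + 0.46² = 0.0100 + 0.2116 = 0.2216
Uniqueness u² = 1 − h² = 1 − 0.2216 = 0.7784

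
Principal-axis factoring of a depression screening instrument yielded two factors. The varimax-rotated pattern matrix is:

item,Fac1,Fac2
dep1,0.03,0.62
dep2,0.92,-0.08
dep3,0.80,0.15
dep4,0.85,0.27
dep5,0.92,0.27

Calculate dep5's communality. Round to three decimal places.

0.919

h² = 0.92² + 0.27² = 0.8464 + 0.0729 = 0.9193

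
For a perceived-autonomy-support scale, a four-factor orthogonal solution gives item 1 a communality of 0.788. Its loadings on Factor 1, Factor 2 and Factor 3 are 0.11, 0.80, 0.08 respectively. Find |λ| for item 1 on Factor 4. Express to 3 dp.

0.360

Under orthogonal rotation h² = Σλ², so λ_Factor 4² = h² − (0.6585) = 0.788 − 0.6585 = 0.1295.
|λ| = √0.1295 = 0.3599.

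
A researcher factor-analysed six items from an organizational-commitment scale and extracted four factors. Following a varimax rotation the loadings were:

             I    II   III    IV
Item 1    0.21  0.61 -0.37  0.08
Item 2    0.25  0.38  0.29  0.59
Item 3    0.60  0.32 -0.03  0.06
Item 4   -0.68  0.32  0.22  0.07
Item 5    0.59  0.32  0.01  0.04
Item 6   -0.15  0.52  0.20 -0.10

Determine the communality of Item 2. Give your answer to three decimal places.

h² = 0.25² + 0.38² + 0.29² + 0.59² = 0.0625 + 0.1444 + 0.0841 + 0.3481 = 0.6391

0.639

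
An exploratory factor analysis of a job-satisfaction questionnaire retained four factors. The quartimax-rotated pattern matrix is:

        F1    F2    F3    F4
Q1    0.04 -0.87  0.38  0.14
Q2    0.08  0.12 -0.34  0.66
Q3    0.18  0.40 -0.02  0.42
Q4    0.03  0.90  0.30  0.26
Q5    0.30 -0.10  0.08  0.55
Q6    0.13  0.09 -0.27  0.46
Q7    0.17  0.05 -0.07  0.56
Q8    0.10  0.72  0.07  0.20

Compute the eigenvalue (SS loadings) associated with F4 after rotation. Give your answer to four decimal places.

SS loadings for F4 = 0.14² + 0.66² + 0.42² + 0.26² + 0.55² + 0.46² + 0.56² + 0.20² = 0.0196 + 0.4356 + 0.1764 + 0.0676 + 0.3025 + 0.2116 + 0.3136 + 0.0400 = 1.5669

1.5669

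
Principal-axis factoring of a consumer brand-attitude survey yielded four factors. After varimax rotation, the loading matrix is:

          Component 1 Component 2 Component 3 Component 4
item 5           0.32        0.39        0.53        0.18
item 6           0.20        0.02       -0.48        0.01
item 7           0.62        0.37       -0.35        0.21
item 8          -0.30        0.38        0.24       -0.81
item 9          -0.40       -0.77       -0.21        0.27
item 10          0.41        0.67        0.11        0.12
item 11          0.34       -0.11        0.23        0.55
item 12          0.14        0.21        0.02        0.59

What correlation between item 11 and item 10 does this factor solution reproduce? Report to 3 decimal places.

0.157

r̂ = Σ λ_i·λ_j across factors = (0.34)(0.41) + (-0.11)(0.67) + (0.23)(0.11) + (0.55)(0.12)
  = +0.1394 -0.0737 +0.0253 +0.0660 = 0.1570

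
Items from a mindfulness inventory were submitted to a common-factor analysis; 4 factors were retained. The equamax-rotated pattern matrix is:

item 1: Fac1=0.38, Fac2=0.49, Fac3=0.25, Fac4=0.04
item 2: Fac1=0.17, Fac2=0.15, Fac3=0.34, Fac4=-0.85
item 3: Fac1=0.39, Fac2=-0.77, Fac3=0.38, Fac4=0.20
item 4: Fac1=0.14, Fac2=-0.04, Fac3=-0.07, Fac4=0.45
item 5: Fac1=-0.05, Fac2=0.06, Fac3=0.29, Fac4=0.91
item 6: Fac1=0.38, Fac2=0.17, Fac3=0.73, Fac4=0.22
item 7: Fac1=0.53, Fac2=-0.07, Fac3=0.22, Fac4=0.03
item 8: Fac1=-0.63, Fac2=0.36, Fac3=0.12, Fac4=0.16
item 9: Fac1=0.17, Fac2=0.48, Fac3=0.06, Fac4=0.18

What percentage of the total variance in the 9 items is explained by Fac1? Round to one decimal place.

13.3%

SS loadings for Fac1 = 0.38² + 0.17² + 0.39² + 0.14² + (-0.05)² + 0.38² + 0.53² + (-0.63)² + 0.17² = 1.1986
With 9 standardized items, total variance = 9. Proportion = 1.1986/9 = 0.1332 → 13.32%.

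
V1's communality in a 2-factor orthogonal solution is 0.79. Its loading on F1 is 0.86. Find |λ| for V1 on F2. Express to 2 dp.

0.22

Under orthogonal rotation h² = Σλ², so λ_F2² = h² − (0.7396) = 0.79 − 0.7396 = 0.0504.
|λ| = √0.0504 = 0.2245.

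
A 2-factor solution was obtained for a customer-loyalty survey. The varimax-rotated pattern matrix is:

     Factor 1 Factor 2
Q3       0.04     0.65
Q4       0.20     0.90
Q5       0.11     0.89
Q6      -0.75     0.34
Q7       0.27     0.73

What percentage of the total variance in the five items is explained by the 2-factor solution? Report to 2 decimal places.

SS loadings by factor: 0.6891, 2.6731; total = 3.3622.
Total variance with 5 standardized items is 5, so the solution explains 3.3622/5 = 0.6724 = 67.24%.

67.24%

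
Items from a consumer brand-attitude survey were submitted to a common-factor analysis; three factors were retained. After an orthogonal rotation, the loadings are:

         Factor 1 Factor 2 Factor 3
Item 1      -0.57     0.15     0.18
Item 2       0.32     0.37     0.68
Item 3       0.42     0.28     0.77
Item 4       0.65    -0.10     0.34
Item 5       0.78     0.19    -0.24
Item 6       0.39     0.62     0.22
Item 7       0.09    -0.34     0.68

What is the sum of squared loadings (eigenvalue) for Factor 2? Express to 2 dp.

0.78

SS loadings for Factor 2 = 0.15² + 0.37² + 0.28² + (-0.10)² + 0.19² + 0.62² + (-0.34)² = 0.0225 + 0.1369 + 0.0784 + 0.0100 + 0.0361 + 0.3844 + 0.1156 = 0.7839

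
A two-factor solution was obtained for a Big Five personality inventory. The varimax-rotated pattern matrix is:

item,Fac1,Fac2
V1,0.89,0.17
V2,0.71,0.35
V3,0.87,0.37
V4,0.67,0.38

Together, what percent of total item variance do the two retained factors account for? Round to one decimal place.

Communalities: 0.8210, 0.6266, 0.8938, 0.5933; Σh² = 2.9347.
Total variance with 4 standardized items is 4, so the solution explains 2.9347/4 = 0.7337 = 73.37%.

73.4%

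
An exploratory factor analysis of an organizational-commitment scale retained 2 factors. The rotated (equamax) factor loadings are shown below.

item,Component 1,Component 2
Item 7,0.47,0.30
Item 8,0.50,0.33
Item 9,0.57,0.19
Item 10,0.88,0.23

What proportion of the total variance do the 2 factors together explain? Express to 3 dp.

0.465

Communalities: 0.3109, 0.3589, 0.3610, 0.8273; Σh² = 1.8581.
Total variance with 4 standardized items is 4, so the solution explains 1.8581/4 = 0.4645.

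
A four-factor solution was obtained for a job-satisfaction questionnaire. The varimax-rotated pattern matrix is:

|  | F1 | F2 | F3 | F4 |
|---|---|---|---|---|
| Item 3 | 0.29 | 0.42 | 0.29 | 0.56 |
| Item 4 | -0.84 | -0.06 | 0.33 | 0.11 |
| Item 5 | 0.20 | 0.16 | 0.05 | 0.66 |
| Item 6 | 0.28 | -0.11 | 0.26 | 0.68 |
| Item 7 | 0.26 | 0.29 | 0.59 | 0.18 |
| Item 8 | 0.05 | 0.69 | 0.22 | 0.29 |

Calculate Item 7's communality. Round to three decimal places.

0.532

h² = 0.26² + 0.29² + 0.59² + 0.18² = 0.0676 + 0.0841 + 0.3481 + 0.0324 = 0.5322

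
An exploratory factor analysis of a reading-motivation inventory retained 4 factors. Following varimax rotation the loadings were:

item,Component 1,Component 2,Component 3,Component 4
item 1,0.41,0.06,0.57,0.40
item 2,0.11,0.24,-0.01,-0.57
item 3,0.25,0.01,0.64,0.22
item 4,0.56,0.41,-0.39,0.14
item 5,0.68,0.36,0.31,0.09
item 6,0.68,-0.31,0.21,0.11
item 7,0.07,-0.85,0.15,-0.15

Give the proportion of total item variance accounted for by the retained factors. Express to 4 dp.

0.6155

Communalities: 0.6566, 0.3947, 0.5206, 0.6534, 0.6962, 0.6147, 0.7724; Σh² = 4.3086.
Total variance with 7 standardized items is 7, so the solution explains 4.3086/7 = 0.6155.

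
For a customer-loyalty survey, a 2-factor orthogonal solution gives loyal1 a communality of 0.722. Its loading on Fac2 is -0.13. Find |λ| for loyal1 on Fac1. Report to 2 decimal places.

Under orthogonal rotation h² = Σλ², so λ_Fac1² = h² − (0.0169) = 0.722 − 0.0169 = 0.7051.
|λ| = √0.7051 = 0.8397.

0.84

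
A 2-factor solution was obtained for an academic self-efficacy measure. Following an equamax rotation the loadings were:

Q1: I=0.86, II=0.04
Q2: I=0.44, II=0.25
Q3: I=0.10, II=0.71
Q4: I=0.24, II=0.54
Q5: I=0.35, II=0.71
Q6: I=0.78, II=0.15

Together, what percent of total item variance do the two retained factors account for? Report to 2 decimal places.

SS loadings by factor: 1.7317, 1.3864; total = 3.1181.
Total variance with 6 standardized items is 6, so the solution explains 3.1181/6 = 0.5197 = 51.97%.

51.97%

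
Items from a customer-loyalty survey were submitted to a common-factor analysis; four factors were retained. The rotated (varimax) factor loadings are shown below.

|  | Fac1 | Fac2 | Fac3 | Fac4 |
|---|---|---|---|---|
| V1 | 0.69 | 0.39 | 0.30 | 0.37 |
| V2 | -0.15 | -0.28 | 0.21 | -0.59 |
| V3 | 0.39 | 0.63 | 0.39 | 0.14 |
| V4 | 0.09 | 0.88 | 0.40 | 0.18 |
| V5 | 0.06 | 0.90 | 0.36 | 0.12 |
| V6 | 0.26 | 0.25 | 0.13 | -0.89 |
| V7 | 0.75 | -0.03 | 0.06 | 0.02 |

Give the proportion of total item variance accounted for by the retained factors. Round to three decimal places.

SS loadings by factor: 1.2925, 2.2752, 0.5963, 1.3439; total = 5.5079.
Total variance with 7 standardized items is 7, so the solution explains 5.5079/7 = 0.7868.

0.787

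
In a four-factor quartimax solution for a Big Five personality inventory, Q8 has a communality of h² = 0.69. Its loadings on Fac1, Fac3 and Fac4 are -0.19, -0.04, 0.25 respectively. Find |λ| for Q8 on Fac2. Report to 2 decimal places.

Under orthogonal rotation h² = Σλ², so λ_Fac2² = h² − (0.1002) = 0.69 − 0.1002 = 0.5898.
|λ| = √0.5898 = 0.7680.

0.77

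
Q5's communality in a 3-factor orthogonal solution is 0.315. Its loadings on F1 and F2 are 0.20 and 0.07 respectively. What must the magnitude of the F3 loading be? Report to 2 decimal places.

0.52

Under orthogonal rotation h² = Σλ², so λ_F3² = h² − (0.0449) = 0.315 − 0.0449 = 0.2701.
|λ| = √0.2701 = 0.5197.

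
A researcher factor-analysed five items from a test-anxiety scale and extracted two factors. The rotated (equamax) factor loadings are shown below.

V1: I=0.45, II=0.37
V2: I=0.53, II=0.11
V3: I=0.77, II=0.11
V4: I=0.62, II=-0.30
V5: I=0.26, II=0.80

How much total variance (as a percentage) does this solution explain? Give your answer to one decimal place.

48.4%

Communalities: 0.3394, 0.2930, 0.6050, 0.4744, 0.7076; Σh² = 2.4194.
Total variance with 5 standardized items is 5, so the solution explains 2.4194/5 = 0.4839 = 48.39%.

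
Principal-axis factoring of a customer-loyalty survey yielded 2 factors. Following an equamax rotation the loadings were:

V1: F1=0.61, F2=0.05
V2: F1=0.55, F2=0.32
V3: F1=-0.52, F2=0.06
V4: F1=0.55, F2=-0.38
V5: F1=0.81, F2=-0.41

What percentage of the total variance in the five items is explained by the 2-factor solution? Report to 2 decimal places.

46.49%

Communalities: 0.3746, 0.4049, 0.2740, 0.4469, 0.8242; Σh² = 2.3246.
Total variance with 5 standardized items is 5, so the solution explains 2.3246/5 = 0.4649 = 46.49%.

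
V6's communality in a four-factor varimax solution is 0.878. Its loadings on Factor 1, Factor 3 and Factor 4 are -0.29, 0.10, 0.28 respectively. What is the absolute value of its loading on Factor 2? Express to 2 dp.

Under orthogonal rotation h² = Σλ², so λ_Factor 2² = h² − (0.1725) = 0.878 − 0.1725 = 0.7055.
|λ| = √0.7055 = 0.8399.

0.84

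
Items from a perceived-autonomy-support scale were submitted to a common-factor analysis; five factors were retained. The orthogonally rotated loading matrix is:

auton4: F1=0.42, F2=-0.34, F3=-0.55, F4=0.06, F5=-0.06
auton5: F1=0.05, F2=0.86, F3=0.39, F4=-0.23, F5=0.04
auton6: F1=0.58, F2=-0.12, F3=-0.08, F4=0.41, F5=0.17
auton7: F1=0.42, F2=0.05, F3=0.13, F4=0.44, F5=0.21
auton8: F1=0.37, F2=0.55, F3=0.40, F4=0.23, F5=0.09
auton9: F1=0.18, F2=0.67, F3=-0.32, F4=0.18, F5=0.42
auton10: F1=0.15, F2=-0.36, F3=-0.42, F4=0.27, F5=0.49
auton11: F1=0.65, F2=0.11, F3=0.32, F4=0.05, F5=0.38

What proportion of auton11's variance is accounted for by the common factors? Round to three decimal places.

h² = 0.65² + 0.11² + 0.32² + 0.05² + 0.38² = 0.4225 + 0.0121 + 0.1024 + 0.0025 + 0.1444 = 0.6839

0.684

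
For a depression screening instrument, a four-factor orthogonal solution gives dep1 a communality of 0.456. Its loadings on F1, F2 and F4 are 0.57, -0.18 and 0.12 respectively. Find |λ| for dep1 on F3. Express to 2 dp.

0.29

Under orthogonal rotation h² = Σλ², so λ_F3² = h² − (0.3717) = 0.456 − 0.3717 = 0.0843.
|λ| = √0.0843 = 0.2903.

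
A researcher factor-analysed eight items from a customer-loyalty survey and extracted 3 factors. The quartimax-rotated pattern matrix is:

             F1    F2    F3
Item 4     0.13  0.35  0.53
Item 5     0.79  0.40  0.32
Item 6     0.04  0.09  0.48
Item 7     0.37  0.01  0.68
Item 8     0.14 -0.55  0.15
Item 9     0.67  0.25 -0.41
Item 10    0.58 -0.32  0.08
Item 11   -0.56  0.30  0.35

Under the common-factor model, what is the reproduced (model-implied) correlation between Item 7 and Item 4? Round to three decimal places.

r̂ = Σ λ_i·λ_j across factors = (0.37)(0.13) + (0.01)(0.35) + (0.68)(0.53)
  = +0.0481 +0.0035 +0.3604 = 0.4120

0.412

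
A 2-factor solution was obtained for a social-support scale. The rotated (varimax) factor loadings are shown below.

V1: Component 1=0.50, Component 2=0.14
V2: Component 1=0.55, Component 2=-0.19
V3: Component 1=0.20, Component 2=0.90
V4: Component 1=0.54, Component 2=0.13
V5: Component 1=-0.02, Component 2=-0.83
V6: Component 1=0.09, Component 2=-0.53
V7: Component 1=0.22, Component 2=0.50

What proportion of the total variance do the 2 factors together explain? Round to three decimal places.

0.435

Communalities: 0.2696, 0.3386, 0.8500, 0.3085, 0.6893, 0.2890, 0.2984; Σh² = 3.0434.
Total variance with 7 standardized items is 7, so the solution explains 3.0434/7 = 0.4348.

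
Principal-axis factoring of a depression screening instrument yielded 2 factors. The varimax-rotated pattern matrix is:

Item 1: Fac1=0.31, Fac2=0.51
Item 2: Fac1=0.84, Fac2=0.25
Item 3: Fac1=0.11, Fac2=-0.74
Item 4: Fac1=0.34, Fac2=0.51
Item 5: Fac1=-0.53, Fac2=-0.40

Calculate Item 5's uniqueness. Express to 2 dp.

0.56

h² = (-0.53)² + (-0.40)² = 0.2809 + 0.1600 = 0.4409
Uniqueness u² = 1 − h² = 1 − 0.4409 = 0.5591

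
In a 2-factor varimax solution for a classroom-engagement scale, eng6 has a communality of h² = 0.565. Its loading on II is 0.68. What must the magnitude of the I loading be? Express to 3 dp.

Under orthogonal rotation h² = Σλ², so λ_I² = h² − (0.4624) = 0.565 − 0.4624 = 0.1026.
|λ| = √0.1026 = 0.3203.

0.320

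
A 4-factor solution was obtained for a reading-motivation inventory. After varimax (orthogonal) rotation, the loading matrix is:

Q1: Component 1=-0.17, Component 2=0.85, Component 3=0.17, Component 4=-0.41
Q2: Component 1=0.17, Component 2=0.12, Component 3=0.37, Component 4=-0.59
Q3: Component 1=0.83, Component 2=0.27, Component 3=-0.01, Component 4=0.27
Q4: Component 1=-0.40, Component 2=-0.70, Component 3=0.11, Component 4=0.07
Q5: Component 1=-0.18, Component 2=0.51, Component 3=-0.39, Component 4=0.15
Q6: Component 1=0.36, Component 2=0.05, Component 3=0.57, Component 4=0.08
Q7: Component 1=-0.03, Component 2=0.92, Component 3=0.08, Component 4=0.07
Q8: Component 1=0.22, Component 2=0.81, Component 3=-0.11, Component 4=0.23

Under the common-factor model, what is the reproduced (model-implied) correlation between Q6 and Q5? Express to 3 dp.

-0.250

r̂ = Σ λ_i·λ_j across factors = (0.36)(-0.18) + (0.05)(0.51) + (0.57)(-0.39) + (0.08)(0.15)
  = -0.0648 +0.0255 -0.2223 +0.0120 = -0.2496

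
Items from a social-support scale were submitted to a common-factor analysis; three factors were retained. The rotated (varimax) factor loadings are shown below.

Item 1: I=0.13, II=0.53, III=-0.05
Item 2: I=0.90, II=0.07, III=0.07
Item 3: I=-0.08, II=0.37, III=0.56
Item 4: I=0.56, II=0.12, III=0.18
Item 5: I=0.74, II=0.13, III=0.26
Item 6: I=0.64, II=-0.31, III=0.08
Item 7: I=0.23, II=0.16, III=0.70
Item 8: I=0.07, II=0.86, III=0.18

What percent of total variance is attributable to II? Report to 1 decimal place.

16.4%

SS loadings for II = 0.53² + 0.07² + 0.37² + 0.12² + 0.13² + (-0.31)² + 0.16² + 0.86² = 1.3153
With 8 standardized items, total variance = 8. Proportion = 1.3153/8 = 0.1644 → 16.44%.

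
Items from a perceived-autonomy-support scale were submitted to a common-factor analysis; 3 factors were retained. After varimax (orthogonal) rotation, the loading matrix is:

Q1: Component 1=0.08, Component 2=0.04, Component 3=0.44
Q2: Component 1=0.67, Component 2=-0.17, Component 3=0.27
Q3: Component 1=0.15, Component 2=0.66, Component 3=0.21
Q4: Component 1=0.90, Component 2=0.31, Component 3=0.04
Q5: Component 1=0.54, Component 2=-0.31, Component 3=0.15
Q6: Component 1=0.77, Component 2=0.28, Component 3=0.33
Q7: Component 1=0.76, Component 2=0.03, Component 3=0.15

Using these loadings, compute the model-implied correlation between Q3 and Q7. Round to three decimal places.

r̂ = Σ λ_i·λ_j across factors = (0.15)(0.76) + (0.66)(0.03) + (0.21)(0.15)
  = +0.1140 +0.0198 +0.0315 = 0.1653

0.165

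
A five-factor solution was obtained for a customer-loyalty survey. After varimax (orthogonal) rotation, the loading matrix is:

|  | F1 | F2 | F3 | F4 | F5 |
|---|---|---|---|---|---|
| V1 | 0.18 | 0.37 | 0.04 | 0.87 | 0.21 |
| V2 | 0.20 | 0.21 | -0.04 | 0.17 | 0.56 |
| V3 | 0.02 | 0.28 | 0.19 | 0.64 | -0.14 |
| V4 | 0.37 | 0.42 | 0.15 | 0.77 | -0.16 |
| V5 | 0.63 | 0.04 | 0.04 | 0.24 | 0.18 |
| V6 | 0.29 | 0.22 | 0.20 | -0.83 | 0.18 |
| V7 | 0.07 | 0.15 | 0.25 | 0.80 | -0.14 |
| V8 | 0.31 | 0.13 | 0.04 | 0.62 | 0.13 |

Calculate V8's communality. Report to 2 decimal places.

h² = 0.31² + 0.13² + 0.04² + 0.62² + 0.13² = 0.0961 + 0.0169 + 0.0016 + 0.3844 + 0.0169 = 0.5159

0.52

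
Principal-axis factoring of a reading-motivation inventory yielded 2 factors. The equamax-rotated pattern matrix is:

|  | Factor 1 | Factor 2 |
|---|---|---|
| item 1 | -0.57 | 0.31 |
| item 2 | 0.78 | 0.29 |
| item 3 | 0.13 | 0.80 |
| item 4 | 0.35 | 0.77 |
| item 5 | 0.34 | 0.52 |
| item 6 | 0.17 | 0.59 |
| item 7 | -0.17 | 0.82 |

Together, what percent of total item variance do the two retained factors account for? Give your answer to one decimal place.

56.4%

Communalities: 0.4210, 0.6925, 0.6569, 0.7154, 0.3860, 0.3770, 0.7013; Σh² = 3.9501.
Total variance with 7 standardized items is 7, so the solution explains 3.9501/7 = 0.5643 = 56.43%.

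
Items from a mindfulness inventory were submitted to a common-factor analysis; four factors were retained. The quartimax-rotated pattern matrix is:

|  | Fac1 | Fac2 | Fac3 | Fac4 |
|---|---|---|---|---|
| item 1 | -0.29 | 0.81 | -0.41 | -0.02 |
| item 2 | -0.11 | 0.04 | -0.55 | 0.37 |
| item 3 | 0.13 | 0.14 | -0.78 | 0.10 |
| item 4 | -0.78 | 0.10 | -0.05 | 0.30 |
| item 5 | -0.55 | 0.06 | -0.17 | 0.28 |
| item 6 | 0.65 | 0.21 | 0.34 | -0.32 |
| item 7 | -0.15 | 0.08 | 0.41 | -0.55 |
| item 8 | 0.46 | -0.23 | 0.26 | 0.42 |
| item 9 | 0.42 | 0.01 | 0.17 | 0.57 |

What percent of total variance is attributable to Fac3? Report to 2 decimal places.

SS loadings for Fac3 = (-0.41)² + (-0.55)² + (-0.78)² + (-0.05)² + (-0.17)² + 0.34² + 0.41² + 0.26² + 0.17² = 1.4906
With 9 standardized items, total variance = 9. Proportion = 1.4906/9 = 0.1656 → 16.56%.

16.56%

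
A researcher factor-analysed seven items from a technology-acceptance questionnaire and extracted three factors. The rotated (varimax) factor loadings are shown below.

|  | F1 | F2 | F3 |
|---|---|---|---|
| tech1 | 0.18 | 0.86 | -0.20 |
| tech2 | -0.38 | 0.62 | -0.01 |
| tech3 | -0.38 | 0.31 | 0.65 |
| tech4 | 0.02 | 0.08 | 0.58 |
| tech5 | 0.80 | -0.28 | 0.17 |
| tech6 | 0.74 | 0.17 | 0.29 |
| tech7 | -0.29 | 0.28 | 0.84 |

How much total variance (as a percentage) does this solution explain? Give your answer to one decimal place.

66.0%

Communalities: 0.8120, 0.5289, 0.6630, 0.3432, 0.7473, 0.6606, 0.8681; Σh² = 4.6231.
Total variance with 7 standardized items is 7, so the solution explains 4.6231/7 = 0.6604 = 66.04%.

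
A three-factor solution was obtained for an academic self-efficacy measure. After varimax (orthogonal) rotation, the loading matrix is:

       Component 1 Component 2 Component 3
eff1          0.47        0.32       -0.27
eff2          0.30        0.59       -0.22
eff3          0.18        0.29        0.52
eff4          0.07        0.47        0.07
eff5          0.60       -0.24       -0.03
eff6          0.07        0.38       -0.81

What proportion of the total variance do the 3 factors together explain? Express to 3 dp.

SS loadings by factor: 0.7131, 0.9575, 1.0536; total = 2.7242.
Total variance with 6 standardized items is 6, so the solution explains 2.7242/6 = 0.4540.

0.454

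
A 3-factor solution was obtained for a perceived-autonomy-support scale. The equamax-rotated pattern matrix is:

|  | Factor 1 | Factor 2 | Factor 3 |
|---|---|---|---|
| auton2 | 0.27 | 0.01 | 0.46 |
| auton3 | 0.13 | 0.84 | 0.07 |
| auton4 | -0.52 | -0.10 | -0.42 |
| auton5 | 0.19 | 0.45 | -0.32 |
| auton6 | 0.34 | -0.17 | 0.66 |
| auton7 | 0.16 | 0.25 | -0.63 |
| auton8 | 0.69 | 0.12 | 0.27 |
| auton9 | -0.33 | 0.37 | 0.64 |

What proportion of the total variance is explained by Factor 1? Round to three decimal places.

0.140

SS loadings for Factor 1 = 0.27² + 0.13² + (-0.52)² + 0.19² + 0.34² + 0.16² + 0.69² + (-0.33)² = 1.1225
Proportion of variance = 1.1225 / 8 = 0.1403.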